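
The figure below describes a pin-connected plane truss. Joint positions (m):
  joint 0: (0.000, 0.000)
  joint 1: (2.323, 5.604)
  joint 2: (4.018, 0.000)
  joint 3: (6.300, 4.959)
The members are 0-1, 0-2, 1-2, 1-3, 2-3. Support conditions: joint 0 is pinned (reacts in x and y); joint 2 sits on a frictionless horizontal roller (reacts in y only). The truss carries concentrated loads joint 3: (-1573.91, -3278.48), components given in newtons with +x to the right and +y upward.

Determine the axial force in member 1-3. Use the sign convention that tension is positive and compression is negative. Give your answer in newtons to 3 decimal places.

N=4 nodes, M=5 members, R=3 reactions → 2N=8, M+R=8
member 0 (0-1): L=6.0664, (cx,cy)=(0.3829,0.9238)
member 1 (0-2): L=4.0180, (cx,cy)=(1.0000,0.0000)
member 2 (1-2): L=5.8547, (cx,cy)=(0.2895,-0.9572)
member 3 (1-3): L=4.0290, (cx,cy)=(0.9871,-0.1601)
member 4 (2-3): L=5.4589, (cx,cy)=(0.4180,0.9084)
solve A·x = −loads:
  F[0-1] = -87.1636 N (compression)
  F[0-2] = -1540.5325 N (compression)
  F[1-2] = +94.4089 N (tension)
  F[1-3] = -61.5030 N (compression)
  F[2-3] = -3619.7877 N (compression)
  Rx@0 = +1573.9100 N
  Ry@0 = +80.5197 N
  Ry@2 = +3197.9603 N

-61.503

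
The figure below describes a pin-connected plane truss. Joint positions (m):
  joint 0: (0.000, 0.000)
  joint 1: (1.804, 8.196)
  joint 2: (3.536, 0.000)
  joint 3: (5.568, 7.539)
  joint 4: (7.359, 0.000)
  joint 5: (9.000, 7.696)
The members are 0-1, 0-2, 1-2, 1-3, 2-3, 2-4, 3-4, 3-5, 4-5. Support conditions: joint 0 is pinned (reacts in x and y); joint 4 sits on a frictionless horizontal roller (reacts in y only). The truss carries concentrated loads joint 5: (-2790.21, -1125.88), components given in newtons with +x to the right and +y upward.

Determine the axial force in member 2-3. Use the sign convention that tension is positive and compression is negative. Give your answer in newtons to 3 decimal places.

N=6 nodes, M=9 members, R=3 reactions → 2N=12, M+R=12
member 0 (0-1): L=8.3922, (cx,cy)=(0.2150,0.9766)
member 1 (0-2): L=3.5360, (cx,cy)=(1.0000,0.0000)
member 2 (1-2): L=8.3770, (cx,cy)=(0.2068,-0.9784)
member 3 (1-3): L=3.8209, (cx,cy)=(0.9851,-0.1719)
member 4 (2-3): L=7.8080, (cx,cy)=(0.2602,0.9655)
member 5 (2-4): L=3.8230, (cx,cy)=(1.0000,0.0000)
member 6 (3-4): L=7.7488, (cx,cy)=(0.2311,-0.9729)
member 7 (3-5): L=3.4356, (cx,cy)=(0.9990,0.0457)
member 8 (4-5): L=7.8690, (cx,cy)=(0.2085,0.9780)
solve A·x = −loads:
  F[0-1] = -2730.7616 N (compression)
  F[0-2] = -2203.2006 N (compression)
  F[1-2] = +2938.9520 N (tension)
  F[1-3] = -1212.7190 N (compression)
  F[2-3] = -2978.0643 N (compression)
  F[2-4] = -820.5286 N (compression)
  F[3-4] = +2620.0603 N (tension)
  F[3-5] = -2577.9543 N (compression)
  F[4-5] = -1030.7341 N (compression)
  Rx@0 = +2790.2100 N
  Ry@0 = +2666.9231 N
  Ry@4 = -1541.0431 N

-2978.064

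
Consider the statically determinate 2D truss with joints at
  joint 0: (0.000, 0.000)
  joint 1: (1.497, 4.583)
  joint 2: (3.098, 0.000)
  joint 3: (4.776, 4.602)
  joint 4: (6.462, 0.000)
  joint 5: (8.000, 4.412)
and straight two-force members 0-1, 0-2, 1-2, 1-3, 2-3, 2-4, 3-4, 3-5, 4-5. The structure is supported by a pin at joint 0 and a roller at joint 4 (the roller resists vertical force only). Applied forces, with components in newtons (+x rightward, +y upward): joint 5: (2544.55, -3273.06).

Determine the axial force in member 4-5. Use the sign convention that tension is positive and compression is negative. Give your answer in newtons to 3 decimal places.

-3240.841

N=6 nodes, M=9 members, R=3 reactions → 2N=12, M+R=12
member 0 (0-1): L=4.8213, (cx,cy)=(0.3105,0.9506)
member 1 (0-2): L=3.0980, (cx,cy)=(1.0000,0.0000)
member 2 (1-2): L=4.8546, (cx,cy)=(0.3298,-0.9441)
member 3 (1-3): L=3.2791, (cx,cy)=(1.0000,0.0058)
member 4 (2-3): L=4.8984, (cx,cy)=(0.3426,0.9395)
member 5 (2-4): L=3.3640, (cx,cy)=(1.0000,0.0000)
member 6 (3-4): L=4.9011, (cx,cy)=(0.3440,-0.9390)
member 7 (3-5): L=3.2296, (cx,cy)=(0.9983,-0.0588)
member 8 (4-5): L=4.6724, (cx,cy)=(0.3292,0.9443)
solve A·x = −loads:
  F[0-1] = +2647.1678 N (tension)
  F[0-2] = +1722.6113 N (tension)
  F[1-2] = -2655.0313 N (compression)
  F[1-3] = +1697.5717 N (tension)
  F[2-3] = +2667.9152 N (tension)
  F[2-4] = -66.9210 N (compression)
  F[3-4] = -2906.5466 N (compression)
  F[3-5] = +3617.5971 N (tension)
  F[4-5] = -3240.8411 N (compression)
  Rx@0 = -2544.5500 N
  Ry@0 = -2516.3294 N
  Ry@4 = +5789.3894 N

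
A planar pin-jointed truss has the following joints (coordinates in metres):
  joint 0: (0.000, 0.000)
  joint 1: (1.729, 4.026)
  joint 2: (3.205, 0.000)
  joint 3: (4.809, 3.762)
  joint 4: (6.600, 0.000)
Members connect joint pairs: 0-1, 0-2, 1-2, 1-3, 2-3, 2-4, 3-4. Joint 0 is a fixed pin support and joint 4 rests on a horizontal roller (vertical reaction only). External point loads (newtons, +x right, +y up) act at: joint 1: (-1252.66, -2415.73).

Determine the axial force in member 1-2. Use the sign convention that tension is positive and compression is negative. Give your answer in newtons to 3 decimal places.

129.385

N=5 nodes, M=7 members, R=3 reactions → 2N=10, M+R=10
member 0 (0-1): L=4.3816, (cx,cy)=(0.3946,0.9188)
member 1 (0-2): L=3.2050, (cx,cy)=(1.0000,0.0000)
member 2 (1-2): L=4.2880, (cx,cy)=(0.3442,-0.9389)
member 3 (1-3): L=3.0913, (cx,cy)=(0.9963,-0.0854)
member 4 (2-3): L=4.0897, (cx,cy)=(0.3922,0.9199)
member 5 (2-4): L=3.3950, (cx,cy)=(1.0000,0.0000)
member 6 (3-4): L=4.1666, (cx,cy)=(0.4298,-0.9029)
solve A·x = −loads:
  F[0-1] = -2771.9492 N (compression)
  F[0-2] = -158.8272 N (compression)
  F[1-2] = +129.3847 N (tension)
  F[1-3] = +114.7103 N (tension)
  F[2-3] = -132.0591 N (compression)
  F[2-4] = -62.4967 N (compression)
  F[3-4] = +145.3920 N (tension)
  Rx@0 = +1252.6600 N
  Ry@0 = +2547.0045 N
  Ry@4 = -131.2745 N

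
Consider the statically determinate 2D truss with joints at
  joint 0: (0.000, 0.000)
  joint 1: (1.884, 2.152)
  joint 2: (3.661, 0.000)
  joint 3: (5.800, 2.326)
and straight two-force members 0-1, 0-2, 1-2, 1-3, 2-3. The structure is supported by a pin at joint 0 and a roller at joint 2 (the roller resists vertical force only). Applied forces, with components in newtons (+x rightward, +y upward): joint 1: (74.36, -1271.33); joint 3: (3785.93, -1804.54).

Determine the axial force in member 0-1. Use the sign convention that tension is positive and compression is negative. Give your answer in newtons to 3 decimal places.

3836.147

N=4 nodes, M=5 members, R=3 reactions → 2N=8, M+R=8
member 0 (0-1): L=2.8602, (cx,cy)=(0.6587,0.7524)
member 1 (0-2): L=3.6610, (cx,cy)=(1.0000,0.0000)
member 2 (1-2): L=2.7908, (cx,cy)=(0.6367,-0.7711)
member 3 (1-3): L=3.9199, (cx,cy)=(0.9990,0.0444)
member 4 (2-3): L=3.1600, (cx,cy)=(0.6769,0.7361)
solve A·x = −loads:
  F[0-1] = +3836.1467 N (tension)
  F[0-2] = +1333.4102 N (tension)
  F[1-2] = -5064.7622 N (compression)
  F[1-3] = +5682.9772 N (tension)
  F[2-3] = -2794.2810 N (compression)
  Rx@0 = -3860.2900 N
  Ry@0 = -2886.3298 N
  Ry@2 = +5962.1998 N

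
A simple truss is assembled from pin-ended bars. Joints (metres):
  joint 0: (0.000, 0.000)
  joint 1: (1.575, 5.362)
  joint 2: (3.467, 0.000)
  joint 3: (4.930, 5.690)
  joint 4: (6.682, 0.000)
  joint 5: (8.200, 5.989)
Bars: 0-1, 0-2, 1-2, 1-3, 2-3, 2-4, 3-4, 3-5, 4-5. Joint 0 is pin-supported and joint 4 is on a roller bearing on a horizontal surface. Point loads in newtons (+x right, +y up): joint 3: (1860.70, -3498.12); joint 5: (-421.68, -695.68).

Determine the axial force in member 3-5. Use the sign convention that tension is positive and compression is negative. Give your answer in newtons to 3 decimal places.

-252.219

N=6 nodes, M=9 members, R=3 reactions → 2N=12, M+R=12
member 0 (0-1): L=5.5885, (cx,cy)=(0.2818,0.9595)
member 1 (0-2): L=3.4670, (cx,cy)=(1.0000,0.0000)
member 2 (1-2): L=5.6860, (cx,cy)=(0.3327,-0.9430)
member 3 (1-3): L=3.3710, (cx,cy)=(0.9953,0.0973)
member 4 (2-3): L=5.8751, (cx,cy)=(0.2490,0.9685)
member 5 (2-4): L=3.2150, (cx,cy)=(1.0000,0.0000)
member 6 (3-4): L=5.9536, (cx,cy)=(0.2943,-0.9557)
member 7 (3-5): L=3.2836, (cx,cy)=(0.9958,0.0911)
member 8 (4-5): L=6.1784, (cx,cy)=(0.2457,0.9693)
solve A·x = −loads:
  F[0-1] = +466.2626 N (tension)
  F[0-2] = +1307.6145 N (tension)
  F[1-2] = -445.4074 N (compression)
  F[1-3] = +280.9463 N (tension)
  F[2-3] = +433.6881 N (tension)
  F[2-4] = +1051.4105 N (tension)
  F[3-4] = -4152.3097 N (compression)
  F[3-5] = -252.2187 N (compression)
  F[4-5] = -693.9863 N (compression)
  Rx@0 = -1439.0200 N
  Ry@0 = -447.3627 N
  Ry@4 = +4641.1627 N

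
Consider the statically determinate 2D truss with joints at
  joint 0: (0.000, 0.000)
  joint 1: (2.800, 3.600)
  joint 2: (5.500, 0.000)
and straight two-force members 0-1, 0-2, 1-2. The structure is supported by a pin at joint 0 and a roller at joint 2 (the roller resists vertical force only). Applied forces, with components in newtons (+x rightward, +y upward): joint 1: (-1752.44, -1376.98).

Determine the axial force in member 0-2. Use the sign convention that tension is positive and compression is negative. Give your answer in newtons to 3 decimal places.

N=3 nodes, M=3 members, R=3 reactions → 2N=6, M+R=6
member 0 (0-1): L=4.5607, (cx,cy)=(0.6139,0.7894)
member 1 (0-2): L=5.5000, (cx,cy)=(1.0000,0.0000)
member 2 (1-2): L=4.5000, (cx,cy)=(0.6000,-0.8000)
solve A·x = −loads:
  F[0-1] = -2309.5186 N (compression)
  F[0-2] = -334.5327 N (compression)
  F[1-2] = +557.5545 N (tension)
  Rx@0 = +1752.4400 N
  Ry@0 = +1823.0236 N
  Ry@2 = -446.0436 N

-334.533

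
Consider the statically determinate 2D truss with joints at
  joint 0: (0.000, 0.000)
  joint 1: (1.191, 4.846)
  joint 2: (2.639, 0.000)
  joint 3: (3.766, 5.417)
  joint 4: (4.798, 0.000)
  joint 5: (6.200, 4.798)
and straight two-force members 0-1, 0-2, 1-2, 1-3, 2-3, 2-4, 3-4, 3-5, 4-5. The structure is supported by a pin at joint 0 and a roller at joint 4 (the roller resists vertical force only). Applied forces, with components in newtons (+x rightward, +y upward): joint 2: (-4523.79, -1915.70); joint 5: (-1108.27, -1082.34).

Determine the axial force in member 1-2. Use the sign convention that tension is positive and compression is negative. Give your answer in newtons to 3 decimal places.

1530.781

N=6 nodes, M=9 members, R=3 reactions → 2N=12, M+R=12
member 0 (0-1): L=4.9902, (cx,cy)=(0.2387,0.9711)
member 1 (0-2): L=2.6390, (cx,cy)=(1.0000,0.0000)
member 2 (1-2): L=5.0577, (cx,cy)=(0.2863,-0.9581)
member 3 (1-3): L=2.6375, (cx,cy)=(0.9763,0.2165)
member 4 (2-3): L=5.5330, (cx,cy)=(0.2037,0.9790)
member 5 (2-4): L=2.1590, (cx,cy)=(1.0000,0.0000)
member 6 (3-4): L=5.5144, (cx,cy)=(0.1871,-0.9823)
member 7 (3-5): L=2.5115, (cx,cy)=(0.9692,-0.2465)
member 8 (4-5): L=4.9986, (cx,cy)=(0.2805,0.9599)
solve A·x = −loads:
  F[0-1] = -1703.2514 N (compression)
  F[0-2] = -5225.5496 N (compression)
  F[1-2] = +1530.7814 N (tension)
  F[1-3] = -865.2866 N (compression)
  F[2-3] = +458.6094 N (tension)
  F[2-4] = -356.9164 N (compression)
  F[3-4] = -75.5190 N (compression)
  F[3-5] = -760.6871 N (compression)
  F[4-5] = -1322.9264 N (compression)
  Rx@0 = +5632.0600 N
  Ry@0 = +1654.0298 N
  Ry@4 = +1344.0102 N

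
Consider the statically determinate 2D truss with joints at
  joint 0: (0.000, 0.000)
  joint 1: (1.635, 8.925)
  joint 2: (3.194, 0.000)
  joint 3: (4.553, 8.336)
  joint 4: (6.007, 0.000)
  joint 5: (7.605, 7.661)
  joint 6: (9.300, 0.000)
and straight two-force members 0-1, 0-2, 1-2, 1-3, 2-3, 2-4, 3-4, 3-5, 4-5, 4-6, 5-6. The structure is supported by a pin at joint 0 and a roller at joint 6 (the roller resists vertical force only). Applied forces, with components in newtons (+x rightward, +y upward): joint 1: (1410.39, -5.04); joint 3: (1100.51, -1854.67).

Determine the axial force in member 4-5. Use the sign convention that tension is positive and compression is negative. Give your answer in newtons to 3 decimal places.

3017.169

N=7 nodes, M=11 members, R=3 reactions → 2N=14, M+R=14
member 0 (0-1): L=9.0735, (cx,cy)=(0.1802,0.9836)
member 1 (0-2): L=3.1940, (cx,cy)=(1.0000,0.0000)
member 2 (1-2): L=9.0601, (cx,cy)=(0.1721,-0.9851)
member 3 (1-3): L=2.9769, (cx,cy)=(0.9802,-0.1979)
member 4 (2-3): L=8.4461, (cx,cy)=(0.1609,0.9870)
member 5 (2-4): L=2.8130, (cx,cy)=(1.0000,0.0000)
member 6 (3-4): L=8.4619, (cx,cy)=(0.1718,-0.9851)
member 7 (3-5): L=3.1258, (cx,cy)=(0.9764,-0.2159)
member 8 (4-5): L=7.8259, (cx,cy)=(0.2042,0.9789)
member 9 (4-6): L=3.2930, (cx,cy)=(1.0000,0.0000)
member 10 (5-6): L=7.8463, (cx,cy)=(0.2160,-0.9764)
solve A·x = −loads:
  F[0-1] = +1412.2387 N (tension)
  F[0-2] = +2256.4222 N (tension)
  F[1-2] = -1221.4852 N (compression)
  F[1-3] = -964.8022 N (compression)
  F[2-3] = +1219.1513 N (tension)
  F[2-4] = +1850.0725 N (tension)
  F[3-4] = -2998.1913 N (compression)
  F[3-5] = -1367.1517 N (compression)
  F[4-5] = +3017.1685 N (tension)
  F[4-6] = +718.8056 N (tension)
  F[5-6] = -3327.3997 N (compression)
  Rx@0 = -2510.9000 N
  Ry@0 = -1389.1217 N
  Ry@6 = +3248.8317 N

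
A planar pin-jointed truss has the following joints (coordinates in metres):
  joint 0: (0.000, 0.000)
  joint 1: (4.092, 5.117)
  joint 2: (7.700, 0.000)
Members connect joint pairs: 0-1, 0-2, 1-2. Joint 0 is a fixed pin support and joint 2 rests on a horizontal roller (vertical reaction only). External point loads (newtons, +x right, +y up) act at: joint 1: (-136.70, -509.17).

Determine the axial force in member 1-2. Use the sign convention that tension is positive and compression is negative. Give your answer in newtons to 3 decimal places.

-219.933

N=3 nodes, M=3 members, R=3 reactions → 2N=6, M+R=6
member 0 (0-1): L=6.5520, (cx,cy)=(0.6245,0.7810)
member 1 (0-2): L=7.7000, (cx,cy)=(1.0000,0.0000)
member 2 (1-2): L=6.2611, (cx,cy)=(0.5763,-0.8173)
solve A·x = −loads:
  F[0-1] = -421.8066 N (compression)
  F[0-2] = +126.7377 N (tension)
  F[1-2] = -219.9327 N (compression)
  Rx@0 = +136.7000 N
  Ry@0 = +329.4259 N
  Ry@2 = +179.7441 N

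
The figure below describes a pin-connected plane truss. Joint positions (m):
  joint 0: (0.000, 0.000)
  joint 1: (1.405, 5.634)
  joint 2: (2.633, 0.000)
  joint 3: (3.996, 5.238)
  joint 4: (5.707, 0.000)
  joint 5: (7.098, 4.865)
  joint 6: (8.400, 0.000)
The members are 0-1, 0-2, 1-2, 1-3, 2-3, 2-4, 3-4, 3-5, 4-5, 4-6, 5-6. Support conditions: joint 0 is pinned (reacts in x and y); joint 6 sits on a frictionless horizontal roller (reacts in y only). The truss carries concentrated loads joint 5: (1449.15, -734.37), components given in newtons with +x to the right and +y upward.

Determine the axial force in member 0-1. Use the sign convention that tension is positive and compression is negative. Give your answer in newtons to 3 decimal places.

747.690

N=7 nodes, M=11 members, R=3 reactions → 2N=14, M+R=14
member 0 (0-1): L=5.8065, (cx,cy)=(0.2420,0.9703)
member 1 (0-2): L=2.6330, (cx,cy)=(1.0000,0.0000)
member 2 (1-2): L=5.7663, (cx,cy)=(0.2130,-0.9771)
member 3 (1-3): L=2.6211, (cx,cy)=(0.9885,-0.1511)
member 4 (2-3): L=5.4124, (cx,cy)=(0.2518,0.9678)
member 5 (2-4): L=3.0740, (cx,cy)=(1.0000,0.0000)
member 6 (3-4): L=5.5104, (cx,cy)=(0.3105,-0.9506)
member 7 (3-5): L=3.1243, (cx,cy)=(0.9928,-0.1194)
member 8 (4-5): L=5.0600, (cx,cy)=(0.2749,0.9615)
member 9 (4-6): L=2.6930, (cx,cy)=(1.0000,0.0000)
member 10 (5-6): L=5.0362, (cx,cy)=(0.2585,-0.9660)
solve A·x = −loads:
  F[0-1] = +747.6903 N (tension)
  F[0-2] = +1268.2327 N (tension)
  F[1-2] = -797.3672 N (compression)
  F[1-3] = +354.7992 N (tension)
  F[2-3] = +805.0200 N (tension)
  F[2-4] = +895.6971 N (tension)
  F[3-4] = -867.2709 N (compression)
  F[3-5] = +828.6719 N (tension)
  F[4-5] = +857.4387 N (tension)
  F[4-6] = +390.6915 N (tension)
  F[5-6] = -1511.2176 N (compression)
  Rx@0 = -1449.1500 N
  Ry@0 = -725.4720 N
  Ry@6 = +1459.8420 N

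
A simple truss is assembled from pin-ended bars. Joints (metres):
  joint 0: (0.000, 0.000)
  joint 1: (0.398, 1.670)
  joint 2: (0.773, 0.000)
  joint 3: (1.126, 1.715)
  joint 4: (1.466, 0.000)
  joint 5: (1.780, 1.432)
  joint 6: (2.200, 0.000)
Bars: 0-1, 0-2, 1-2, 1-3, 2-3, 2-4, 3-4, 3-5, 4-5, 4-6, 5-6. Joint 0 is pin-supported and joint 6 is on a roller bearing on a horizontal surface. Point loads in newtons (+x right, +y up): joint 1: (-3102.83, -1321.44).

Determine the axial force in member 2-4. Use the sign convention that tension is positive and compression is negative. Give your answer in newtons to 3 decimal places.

-1325.291

N=7 nodes, M=11 members, R=3 reactions → 2N=14, M+R=14
member 0 (0-1): L=1.7168, (cx,cy)=(0.2318,0.9728)
member 1 (0-2): L=0.7730, (cx,cy)=(1.0000,0.0000)
member 2 (1-2): L=1.7116, (cx,cy)=(0.2191,-0.9757)
member 3 (1-3): L=0.7294, (cx,cy)=(0.9981,0.0617)
member 4 (2-3): L=1.7510, (cx,cy)=(0.2016,0.9795)
member 5 (2-4): L=0.6930, (cx,cy)=(1.0000,0.0000)
member 6 (3-4): L=1.7484, (cx,cy)=(0.1945,-0.9809)
member 7 (3-5): L=0.7126, (cx,cy)=(0.9178,-0.3971)
member 8 (4-5): L=1.4660, (cx,cy)=(0.2142,0.9768)
member 9 (4-6): L=0.7340, (cx,cy)=(1.0000,0.0000)
member 10 (5-6): L=1.4923, (cx,cy)=(0.2814,-0.9596)
solve A·x = −loads:
  F[0-1] = -3533.9888 N (compression)
  F[0-2] = -2283.5435 N (compression)
  F[1-2] = +2281.9618 N (tension)
  F[1-3] = +1786.9811 N (tension)
  F[2-3] = -2273.1936 N (compression)
  F[2-4] = -1325.2907 N (compression)
  F[3-4] = +1720.4025 N (tension)
  F[3-5] = +1079.5095 N (tension)
  F[4-5] = -1727.6522 N (compression)
  F[4-6] = -620.6936 N (compression)
  F[5-6] = +2205.4154 N (tension)
  Rx@0 = +3102.8300 N
  Ry@0 = +3437.7095 N
  Ry@6 = -2116.2695 N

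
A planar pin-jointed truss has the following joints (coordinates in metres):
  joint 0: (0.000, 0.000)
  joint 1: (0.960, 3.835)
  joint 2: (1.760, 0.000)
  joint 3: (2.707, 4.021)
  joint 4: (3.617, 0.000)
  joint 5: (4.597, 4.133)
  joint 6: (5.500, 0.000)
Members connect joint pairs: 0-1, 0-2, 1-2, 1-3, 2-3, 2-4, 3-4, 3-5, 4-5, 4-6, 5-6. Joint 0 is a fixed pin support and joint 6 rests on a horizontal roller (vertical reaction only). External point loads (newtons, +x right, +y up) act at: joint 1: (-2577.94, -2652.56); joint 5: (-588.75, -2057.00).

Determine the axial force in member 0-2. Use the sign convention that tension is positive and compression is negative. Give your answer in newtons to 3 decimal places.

N=7 nodes, M=11 members, R=3 reactions → 2N=14, M+R=14
member 0 (0-1): L=3.9533, (cx,cy)=(0.2428,0.9701)
member 1 (0-2): L=1.7600, (cx,cy)=(1.0000,0.0000)
member 2 (1-2): L=3.9176, (cx,cy)=(0.2042,-0.9789)
member 3 (1-3): L=1.7569, (cx,cy)=(0.9944,0.1059)
member 4 (2-3): L=4.1310, (cx,cy)=(0.2292,0.9734)
member 5 (2-4): L=1.8570, (cx,cy)=(1.0000,0.0000)
member 6 (3-4): L=4.1227, (cx,cy)=(0.2207,-0.9753)
member 7 (3-5): L=1.8933, (cx,cy)=(0.9982,0.0592)
member 8 (4-5): L=4.2476, (cx,cy)=(0.2307,0.9730)
member 9 (4-6): L=1.8830, (cx,cy)=(1.0000,0.0000)
member 10 (5-6): L=4.2305, (cx,cy)=(0.2135,-0.9770)
solve A·x = −loads:
  F[0-1] = -4914.3313 N (compression)
  F[0-2] = -1973.3272 N (compression)
  F[1-2] = +2260.5768 N (tension)
  F[1-3] = +928.1631 N (tension)
  F[2-3] = -2273.4843 N (compression)
  F[2-4] = -990.5194 N (compression)
  F[3-4] = +2163.5485 N (tension)
  F[3-5] = -75.9233 N (compression)
  F[4-5] = -2168.6948 N (compression)
  F[4-6] = -12.6013 N (compression)
  F[5-6] = +59.0364 N (tension)
  Rx@0 = +3166.6900 N
  Ry@0 = +4767.2358 N
  Ry@6 = -57.6758 N

-1973.327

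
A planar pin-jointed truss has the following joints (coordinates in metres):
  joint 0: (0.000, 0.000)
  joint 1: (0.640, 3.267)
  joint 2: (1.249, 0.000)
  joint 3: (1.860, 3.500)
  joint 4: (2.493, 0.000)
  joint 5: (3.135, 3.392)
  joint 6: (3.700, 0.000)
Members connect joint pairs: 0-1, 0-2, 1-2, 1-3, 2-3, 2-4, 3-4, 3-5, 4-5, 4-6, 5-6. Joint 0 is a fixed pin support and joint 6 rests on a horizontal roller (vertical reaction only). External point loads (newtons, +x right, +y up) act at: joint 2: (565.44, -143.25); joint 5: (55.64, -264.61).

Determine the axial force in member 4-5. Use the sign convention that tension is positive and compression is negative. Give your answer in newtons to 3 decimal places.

N=7 nodes, M=11 members, R=3 reactions → 2N=14, M+R=14
member 0 (0-1): L=3.3291, (cx,cy)=(0.1922,0.9813)
member 1 (0-2): L=1.2490, (cx,cy)=(1.0000,0.0000)
member 2 (1-2): L=3.3233, (cx,cy)=(0.1833,-0.9831)
member 3 (1-3): L=1.2421, (cx,cy)=(0.9822,0.1876)
member 4 (2-3): L=3.5529, (cx,cy)=(0.1720,0.9851)
member 5 (2-4): L=1.2440, (cx,cy)=(1.0000,0.0000)
member 6 (3-4): L=3.5568, (cx,cy)=(0.1780,-0.9840)
member 7 (3-5): L=1.2796, (cx,cy)=(0.9964,-0.0844)
member 8 (4-5): L=3.4522, (cx,cy)=(0.1860,0.9826)
member 9 (4-6): L=1.2070, (cx,cy)=(1.0000,0.0000)
member 10 (5-6): L=3.4387, (cx,cy)=(0.1643,-0.9864)
solve A·x = −loads:
  F[0-1] = -85.8939 N (compression)
  F[0-2] = +637.5926 N (tension)
  F[1-2] = +79.6984 N (tension)
  F[1-3] = -31.6800 N (compression)
  F[2-3] = +65.8827 N (tension)
  F[2-4] = +75.4277 N (tension)
  F[3-4] = -59.1170 N (compression)
  F[3-5] = -9.2998 N (compression)
  F[4-5] = +59.2061 N (tension)
  F[4-6] = +53.8962 N (tension)
  F[5-6] = -328.0262 N (compression)
  Rx@0 = -621.0800 N
  Ry@0 = +84.2918 N
  Ry@6 = +323.5682 N

59.206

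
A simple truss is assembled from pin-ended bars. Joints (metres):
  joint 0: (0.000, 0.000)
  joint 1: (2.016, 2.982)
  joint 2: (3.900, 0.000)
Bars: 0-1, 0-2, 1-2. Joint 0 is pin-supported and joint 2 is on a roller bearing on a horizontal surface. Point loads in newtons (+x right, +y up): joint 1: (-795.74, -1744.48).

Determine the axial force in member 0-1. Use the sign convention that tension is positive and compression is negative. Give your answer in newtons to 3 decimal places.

N=3 nodes, M=3 members, R=3 reactions → 2N=6, M+R=6
member 0 (0-1): L=3.5995, (cx,cy)=(0.5601,0.8284)
member 1 (0-2): L=3.9000, (cx,cy)=(1.0000,0.0000)
member 2 (1-2): L=3.5273, (cx,cy)=(0.5341,-0.8454)
solve A·x = −loads:
  F[0-1] = -1751.6639 N (compression)
  F[0-2] = +185.3212 N (tension)
  F[1-2] = -346.9649 N (compression)
  Rx@0 = +795.7400 N
  Ry@0 = +1451.1531 N
  Ry@2 = +293.3269 N

-1751.664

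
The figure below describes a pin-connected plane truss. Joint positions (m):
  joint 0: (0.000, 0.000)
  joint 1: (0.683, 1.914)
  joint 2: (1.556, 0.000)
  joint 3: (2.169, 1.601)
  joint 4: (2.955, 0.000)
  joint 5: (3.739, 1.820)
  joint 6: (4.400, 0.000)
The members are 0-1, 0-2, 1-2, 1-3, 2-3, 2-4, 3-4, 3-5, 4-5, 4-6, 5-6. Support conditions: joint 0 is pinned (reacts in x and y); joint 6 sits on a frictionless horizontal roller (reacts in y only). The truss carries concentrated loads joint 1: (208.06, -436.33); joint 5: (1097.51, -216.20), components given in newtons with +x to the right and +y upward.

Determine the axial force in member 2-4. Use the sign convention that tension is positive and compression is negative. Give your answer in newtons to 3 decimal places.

746.986

N=7 nodes, M=11 members, R=3 reactions → 2N=14, M+R=14
member 0 (0-1): L=2.0322, (cx,cy)=(0.3361,0.9418)
member 1 (0-2): L=1.5560, (cx,cy)=(1.0000,0.0000)
member 2 (1-2): L=2.1037, (cx,cy)=(0.4150,-0.9098)
member 3 (1-3): L=1.5186, (cx,cy)=(0.9785,-0.2061)
member 4 (2-3): L=1.7143, (cx,cy)=(0.3576,0.9339)
member 5 (2-4): L=1.3990, (cx,cy)=(1.0000,0.0000)
member 6 (3-4): L=1.7835, (cx,cy)=(0.4407,-0.8977)
member 7 (3-5): L=1.5852, (cx,cy)=(0.9904,0.1382)
member 8 (4-5): L=1.9817, (cx,cy)=(0.3956,0.9184)
member 9 (4-6): L=1.4450, (cx,cy)=(1.0000,0.0000)
member 10 (5-6): L=1.9363, (cx,cy)=(0.3414,-0.9399)
solve A·x = −loads:
  F[0-1] = +152.2538 N (tension)
  F[0-2] = +1254.3995 N (tension)
  F[1-2] = -664.7234 N (compression)
  F[1-3] = +121.5707 N (tension)
  F[2-3] = +647.5998 N (tension)
  F[2-4] = +746.9864 N (tension)
  F[3-4] = -553.4530 N (compression)
  F[3-5] = +600.1844 N (tension)
  F[4-5] = +540.9444 N (tension)
  F[4-6] = +289.0703 N (tension)
  F[5-6] = -846.7951 N (compression)
  Rx@0 = -1305.5700 N
  Ry@0 = -143.3973 N
  Ry@6 = +795.9273 N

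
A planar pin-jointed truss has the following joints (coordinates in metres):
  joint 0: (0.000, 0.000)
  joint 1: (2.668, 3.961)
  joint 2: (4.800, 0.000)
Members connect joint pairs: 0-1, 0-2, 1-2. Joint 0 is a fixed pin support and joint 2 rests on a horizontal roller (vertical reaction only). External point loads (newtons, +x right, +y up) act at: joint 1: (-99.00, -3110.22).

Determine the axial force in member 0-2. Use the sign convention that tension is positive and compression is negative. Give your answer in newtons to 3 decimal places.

886.531

N=3 nodes, M=3 members, R=3 reactions → 2N=6, M+R=6
member 0 (0-1): L=4.7757, (cx,cy)=(0.5587,0.8294)
member 1 (0-2): L=4.8000, (cx,cy)=(1.0000,0.0000)
member 2 (1-2): L=4.4983, (cx,cy)=(0.4740,-0.8805)
solve A·x = −loads:
  F[0-1] = -1764.1101 N (compression)
  F[0-2] = +886.5311 N (tension)
  F[1-2] = -1870.5003 N (compression)
  Rx@0 = +99.0000 N
  Ry@0 = +1463.1517 N
  Ry@2 = +1647.0683 N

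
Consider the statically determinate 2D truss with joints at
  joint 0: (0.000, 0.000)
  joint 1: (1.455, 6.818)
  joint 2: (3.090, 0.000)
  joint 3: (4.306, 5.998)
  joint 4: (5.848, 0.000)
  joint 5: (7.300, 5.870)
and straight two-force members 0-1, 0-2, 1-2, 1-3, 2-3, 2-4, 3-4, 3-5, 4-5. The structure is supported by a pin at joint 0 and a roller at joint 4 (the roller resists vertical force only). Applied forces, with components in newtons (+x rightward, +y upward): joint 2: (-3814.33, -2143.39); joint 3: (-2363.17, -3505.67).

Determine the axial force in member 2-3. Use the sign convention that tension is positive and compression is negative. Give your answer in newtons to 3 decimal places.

-2883.413

N=6 nodes, M=9 members, R=3 reactions → 2N=12, M+R=12
member 0 (0-1): L=6.9715, (cx,cy)=(0.2087,0.9780)
member 1 (0-2): L=3.0900, (cx,cy)=(1.0000,0.0000)
member 2 (1-2): L=7.0113, (cx,cy)=(0.2332,-0.9724)
member 3 (1-3): L=2.9666, (cx,cy)=(0.9610,-0.2764)
member 4 (2-3): L=6.1200, (cx,cy)=(0.1987,0.9801)
member 5 (2-4): L=2.7580, (cx,cy)=(1.0000,0.0000)
member 6 (3-4): L=6.1930, (cx,cy)=(0.2490,-0.9685)
member 7 (3-5): L=2.9967, (cx,cy)=(0.9991,-0.0427)
member 8 (4-5): L=6.0469, (cx,cy)=(0.2401,0.9707)
solve A·x = −loads:
  F[0-1] = -4457.1667 N (compression)
  F[0-2] = -5247.2619 N (compression)
  F[1-2] = +5110.2016 N (tension)
  F[1-3] = -2207.9344 N (compression)
  F[2-3] = -2883.4130 N (compression)
  F[2-4] = +331.6527 N (tension)
  F[3-4] = -1331.9968 N (compression)
  F[3-5] = -0.0000 N (compression)
  F[4-5] = +0.0000 N (tension)
  Rx@0 = +6177.5000 N
  Ry@0 = +4359.0127 N
  Ry@4 = +1290.0473 N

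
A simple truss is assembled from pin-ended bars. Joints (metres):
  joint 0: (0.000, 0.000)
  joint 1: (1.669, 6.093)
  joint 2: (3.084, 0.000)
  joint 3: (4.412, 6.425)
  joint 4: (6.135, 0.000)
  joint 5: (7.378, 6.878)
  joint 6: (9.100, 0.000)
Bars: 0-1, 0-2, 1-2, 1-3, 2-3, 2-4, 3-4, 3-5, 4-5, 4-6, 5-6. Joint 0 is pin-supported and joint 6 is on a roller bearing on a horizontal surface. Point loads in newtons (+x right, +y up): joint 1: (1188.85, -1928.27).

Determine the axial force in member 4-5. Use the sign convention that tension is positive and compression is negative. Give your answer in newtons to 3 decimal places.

N=7 nodes, M=11 members, R=3 reactions → 2N=14, M+R=14
member 0 (0-1): L=6.3175, (cx,cy)=(0.2642,0.9645)
member 1 (0-2): L=3.0840, (cx,cy)=(1.0000,0.0000)
member 2 (1-2): L=6.2551, (cx,cy)=(0.2262,-0.9741)
member 3 (1-3): L=2.7630, (cx,cy)=(0.9928,0.1202)
member 4 (2-3): L=6.5608, (cx,cy)=(0.2024,0.9793)
member 5 (2-4): L=3.0510, (cx,cy)=(1.0000,0.0000)
member 6 (3-4): L=6.6520, (cx,cy)=(0.2590,-0.9659)
member 7 (3-5): L=3.0004, (cx,cy)=(0.9885,0.1510)
member 8 (4-5): L=6.9894, (cx,cy)=(0.1778,0.9841)
member 9 (4-6): L=2.9650, (cx,cy)=(1.0000,0.0000)
member 10 (5-6): L=7.0903, (cx,cy)=(0.2429,-0.9701)
solve A·x = −loads:
  F[0-1] = -807.2878 N (compression)
  F[0-2] = +1402.1264 N (tension)
  F[1-2] = -1317.4510 N (compression)
  F[1-3] = -1112.1588 N (compression)
  F[2-3] = +1310.4254 N (tension)
  F[2-4] = +838.8524 N (tension)
  F[3-4] = -1270.8791 N (compression)
  F[3-5] = -515.5806 N (compression)
  F[4-5] = +1247.3910 N (tension)
  F[4-6] = +287.8340 N (tension)
  F[5-6] = -1185.1483 N (compression)
  Rx@0 = -1188.8500 N
  Ry@0 = +778.6056 N
  Ry@6 = +1149.6644 N

1247.391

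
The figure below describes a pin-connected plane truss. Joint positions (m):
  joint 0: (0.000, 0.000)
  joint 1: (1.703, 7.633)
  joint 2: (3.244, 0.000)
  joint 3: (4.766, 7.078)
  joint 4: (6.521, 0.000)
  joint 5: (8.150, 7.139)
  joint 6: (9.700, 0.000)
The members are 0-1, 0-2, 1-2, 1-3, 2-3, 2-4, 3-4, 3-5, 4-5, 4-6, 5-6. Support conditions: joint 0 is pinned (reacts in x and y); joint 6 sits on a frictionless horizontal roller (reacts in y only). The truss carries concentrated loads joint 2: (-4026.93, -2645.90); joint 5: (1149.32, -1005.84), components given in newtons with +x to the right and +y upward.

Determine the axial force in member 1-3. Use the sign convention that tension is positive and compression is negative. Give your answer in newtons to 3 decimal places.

-482.333

N=7 nodes, M=11 members, R=3 reactions → 2N=14, M+R=14
member 0 (0-1): L=7.8207, (cx,cy)=(0.2178,0.9760)
member 1 (0-2): L=3.2440, (cx,cy)=(1.0000,0.0000)
member 2 (1-2): L=7.7870, (cx,cy)=(0.1979,-0.9802)
member 3 (1-3): L=3.1129, (cx,cy)=(0.9840,-0.1783)
member 4 (2-3): L=7.2398, (cx,cy)=(0.2102,0.9777)
member 5 (2-4): L=3.2770, (cx,cy)=(1.0000,0.0000)
member 6 (3-4): L=7.2923, (cx,cy)=(0.2407,-0.9706)
member 7 (3-5): L=3.3845, (cx,cy)=(0.9998,0.0180)
member 8 (4-5): L=7.3225, (cx,cy)=(0.2225,0.9749)
member 9 (4-6): L=3.1790, (cx,cy)=(1.0000,0.0000)
member 10 (5-6): L=7.3053, (cx,cy)=(0.2122,-0.9772)
solve A·x = −loads:
  F[0-1] = -1102.3273 N (compression)
  F[0-2] = -2637.5713 N (compression)
  F[1-2] = +1185.3123 N (tension)
  F[1-3] = -482.3329 N (compression)
  F[2-3] = +1517.9514 N (tension)
  F[2-4] = +1304.8103 N (tension)
  F[3-4] = -1613.2449 N (compression)
  F[3-5] = +232.7971 N (tension)
  F[4-5] = +1606.0766 N (tension)
  F[4-6] = +559.2647 N (tension)
  F[5-6] = -2635.8789 N (compression)
  Rx@0 = +2877.6100 N
  Ry@0 = +1075.8749 N
  Ry@6 = +2575.8651 N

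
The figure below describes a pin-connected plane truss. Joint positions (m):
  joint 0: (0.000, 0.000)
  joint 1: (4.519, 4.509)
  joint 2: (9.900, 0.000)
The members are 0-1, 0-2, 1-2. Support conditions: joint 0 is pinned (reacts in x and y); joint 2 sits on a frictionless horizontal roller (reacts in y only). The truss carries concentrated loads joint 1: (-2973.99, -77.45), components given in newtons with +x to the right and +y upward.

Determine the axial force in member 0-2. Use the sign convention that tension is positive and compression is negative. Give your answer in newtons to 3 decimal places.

-1574.279

N=3 nodes, M=3 members, R=3 reactions → 2N=6, M+R=6
member 0 (0-1): L=6.3838, (cx,cy)=(0.7079,0.7063)
member 1 (0-2): L=9.9000, (cx,cy)=(1.0000,0.0000)
member 2 (1-2): L=7.0204, (cx,cy)=(0.7665,-0.6423)
solve A·x = −loads:
  F[0-1] = -1977.3020 N (compression)
  F[0-2] = -1574.2785 N (compression)
  F[1-2] = +2053.9101 N (tension)
  Rx@0 = +2973.9900 N
  Ry@0 = +1396.6141 N
  Ry@2 = -1319.1641 N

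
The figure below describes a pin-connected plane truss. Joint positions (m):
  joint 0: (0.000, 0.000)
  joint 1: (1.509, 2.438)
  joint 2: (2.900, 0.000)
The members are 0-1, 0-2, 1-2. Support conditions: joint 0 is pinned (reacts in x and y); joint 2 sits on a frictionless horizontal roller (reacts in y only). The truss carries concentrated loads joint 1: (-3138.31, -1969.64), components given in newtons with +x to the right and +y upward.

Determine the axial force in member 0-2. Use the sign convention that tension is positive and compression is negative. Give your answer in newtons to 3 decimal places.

N=3 nodes, M=3 members, R=3 reactions → 2N=6, M+R=6
member 0 (0-1): L=2.8672, (cx,cy)=(0.5263,0.8503)
member 1 (0-2): L=2.9000, (cx,cy)=(1.0000,0.0000)
member 2 (1-2): L=2.8069, (cx,cy)=(0.4956,-0.8686)
solve A·x = −loads:
  F[0-1] = -4213.9045 N (compression)
  F[0-2] = -920.5549 N (compression)
  F[1-2] = +1857.5928 N (tension)
  Rx@0 = +3138.3100 N
  Ry@0 = +3583.0928 N
  Ry@2 = -1613.4528 N

-920.555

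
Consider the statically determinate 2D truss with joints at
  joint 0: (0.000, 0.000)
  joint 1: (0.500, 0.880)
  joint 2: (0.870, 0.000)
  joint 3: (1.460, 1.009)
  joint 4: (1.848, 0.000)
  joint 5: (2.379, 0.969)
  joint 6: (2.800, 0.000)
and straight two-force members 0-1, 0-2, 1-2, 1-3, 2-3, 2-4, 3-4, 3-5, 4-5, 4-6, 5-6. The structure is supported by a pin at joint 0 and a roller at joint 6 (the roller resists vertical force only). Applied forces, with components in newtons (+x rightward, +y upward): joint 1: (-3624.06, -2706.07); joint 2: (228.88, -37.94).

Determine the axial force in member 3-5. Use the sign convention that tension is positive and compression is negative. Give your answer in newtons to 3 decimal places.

N=7 nodes, M=11 members, R=3 reactions → 2N=14, M+R=14
member 0 (0-1): L=1.0121, (cx,cy)=(0.4940,0.8695)
member 1 (0-2): L=0.8700, (cx,cy)=(1.0000,0.0000)
member 2 (1-2): L=0.9546, (cx,cy)=(0.3876,-0.9218)
member 3 (1-3): L=0.9686, (cx,cy)=(0.9911,0.1332)
member 4 (2-3): L=1.1688, (cx,cy)=(0.5048,0.8633)
member 5 (2-4): L=0.9780, (cx,cy)=(1.0000,0.0000)
member 6 (3-4): L=1.0810, (cx,cy)=(0.3589,-0.9334)
member 7 (3-5): L=0.9199, (cx,cy)=(0.9991,-0.0435)
member 8 (4-5): L=1.1050, (cx,cy)=(0.4806,0.8770)
member 9 (4-6): L=0.9520, (cx,cy)=(1.0000,0.0000)
member 10 (5-6): L=1.0565, (cx,cy)=(0.3985,-0.9172)
solve A·x = −loads:
  F[0-1] = -3896.6697 N (compression)
  F[0-2] = -1470.1885 N (compression)
  F[1-2] = +934.6069 N (tension)
  F[1-3] = +1348.8408 N (tension)
  F[2-3] = -954.0806 N (compression)
  F[2-4] = -855.2294 N (compression)
  F[3-4] = +661.1304 N (tension)
  F[3-5] = +618.5235 N (tension)
  F[4-5] = -703.6568 N (compression)
  F[4-6] = -279.7869 N (compression)
  F[5-6] = +702.1285 N (tension)
  Rx@0 = +3395.1800 N
  Ry@0 = +3387.9850 N
  Ry@6 = -643.9750 N

618.524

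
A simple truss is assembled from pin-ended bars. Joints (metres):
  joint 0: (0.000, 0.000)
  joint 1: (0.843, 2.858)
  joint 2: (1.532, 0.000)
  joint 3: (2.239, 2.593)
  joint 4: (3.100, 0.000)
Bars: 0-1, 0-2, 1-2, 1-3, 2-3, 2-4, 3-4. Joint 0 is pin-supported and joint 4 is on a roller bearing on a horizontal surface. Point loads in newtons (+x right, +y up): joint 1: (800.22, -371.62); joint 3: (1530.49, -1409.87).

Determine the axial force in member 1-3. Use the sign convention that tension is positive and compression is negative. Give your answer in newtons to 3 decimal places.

N=5 nodes, M=7 members, R=3 reactions → 2N=10, M+R=10
member 0 (0-1): L=2.9797, (cx,cy)=(0.2829,0.9591)
member 1 (0-2): L=1.5320, (cx,cy)=(1.0000,0.0000)
member 2 (1-2): L=2.9399, (cx,cy)=(0.2344,-0.9721)
member 3 (1-3): L=1.4209, (cx,cy)=(0.9825,-0.1865)
member 4 (2-3): L=2.6877, (cx,cy)=(0.2631,0.9648)
member 5 (2-4): L=1.5680, (cx,cy)=(1.0000,0.0000)
member 6 (3-4): L=2.7322, (cx,cy)=(0.3151,-0.9490)
solve A·x = −loads:
  F[0-1] = +1413.5372 N (tension)
  F[0-2] = +1930.8045 N (tension)
  F[1-2] = -1780.1967 N (compression)
  F[1-3] = +17.2003 N (tension)
  F[2-3] = +1793.7921 N (tension)
  F[2-4] = +1041.7266 N (tension)
  F[3-4] = -3305.7090 N (compression)
  Rx@0 = -2330.7100 N
  Ry@0 = -1355.7887 N
  Ry@4 = +3137.2787 N

17.200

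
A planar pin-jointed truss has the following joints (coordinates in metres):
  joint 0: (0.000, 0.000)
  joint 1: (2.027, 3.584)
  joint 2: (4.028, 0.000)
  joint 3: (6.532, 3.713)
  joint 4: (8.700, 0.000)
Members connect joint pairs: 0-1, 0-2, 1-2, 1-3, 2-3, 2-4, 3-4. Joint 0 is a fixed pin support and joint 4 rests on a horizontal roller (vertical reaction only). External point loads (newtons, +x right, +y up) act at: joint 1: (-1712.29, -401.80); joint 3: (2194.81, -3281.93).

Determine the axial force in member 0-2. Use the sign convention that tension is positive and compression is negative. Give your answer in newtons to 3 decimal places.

988.539

N=5 nodes, M=7 members, R=3 reactions → 2N=10, M+R=10
member 0 (0-1): L=4.1175, (cx,cy)=(0.4923,0.8704)
member 1 (0-2): L=4.0280, (cx,cy)=(1.0000,0.0000)
member 2 (1-2): L=4.1048, (cx,cy)=(0.4875,-0.8731)
member 3 (1-3): L=4.5068, (cx,cy)=(0.9996,0.0286)
member 4 (2-3): L=4.4784, (cx,cy)=(0.5591,0.8291)
member 5 (2-4): L=4.6720, (cx,cy)=(1.0000,0.0000)
member 6 (3-4): L=4.2996, (cx,cy)=(0.5042,-0.8636)
solve A·x = −loads:
  F[0-1] = -1027.8892 N (compression)
  F[0-2] = +988.5389 N (tension)
  F[1-2] = +594.5820 N (tension)
  F[1-3] = +916.7983 N (tension)
  F[2-3] = -626.1716 N (compression)
  F[2-4] = +1628.4948 N (tension)
  F[3-4] = -3229.6506 N (compression)
  Rx@0 = -482.5200 N
  Ry@0 = +894.7073 N
  Ry@4 = +2789.0227 N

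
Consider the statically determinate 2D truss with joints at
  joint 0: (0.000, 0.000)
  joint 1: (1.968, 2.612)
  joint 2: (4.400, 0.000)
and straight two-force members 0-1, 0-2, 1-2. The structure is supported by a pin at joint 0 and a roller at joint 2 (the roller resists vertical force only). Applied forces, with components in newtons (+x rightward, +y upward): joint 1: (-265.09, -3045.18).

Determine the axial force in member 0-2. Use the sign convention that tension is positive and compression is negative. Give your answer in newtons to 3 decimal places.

N=3 nodes, M=3 members, R=3 reactions → 2N=6, M+R=6
member 0 (0-1): L=3.2704, (cx,cy)=(0.6018,0.7987)
member 1 (0-2): L=4.4000, (cx,cy)=(1.0000,0.0000)
member 2 (1-2): L=3.5689, (cx,cy)=(0.6814,-0.7319)
solve A·x = −loads:
  F[0-1] = -2304.4620 N (compression)
  F[0-2] = +1121.6426 N (tension)
  F[1-2] = -1645.9906 N (compression)
  Rx@0 = +265.0900 N
  Ry@0 = +1840.5211 N
  Ry@2 = +1204.6589 N

1121.643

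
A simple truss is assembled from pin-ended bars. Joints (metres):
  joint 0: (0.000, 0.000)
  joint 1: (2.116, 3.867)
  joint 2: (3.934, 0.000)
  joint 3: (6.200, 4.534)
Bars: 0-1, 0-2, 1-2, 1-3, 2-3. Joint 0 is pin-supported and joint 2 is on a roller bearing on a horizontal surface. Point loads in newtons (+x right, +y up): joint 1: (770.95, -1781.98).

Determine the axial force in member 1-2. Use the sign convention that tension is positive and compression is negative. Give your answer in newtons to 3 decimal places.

N=4 nodes, M=5 members, R=3 reactions → 2N=8, M+R=8
member 0 (0-1): L=4.4081, (cx,cy)=(0.4800,0.8773)
member 1 (0-2): L=3.9340, (cx,cy)=(1.0000,0.0000)
member 2 (1-2): L=4.2730, (cx,cy)=(0.4255,-0.9050)
member 3 (1-3): L=4.1381, (cx,cy)=(0.9869,0.1612)
member 4 (2-3): L=5.0687, (cx,cy)=(0.4471,0.8945)
solve A·x = −loads:
  F[0-1] = -74.8674 N (compression)
  F[0-2] = +806.8884 N (tension)
  F[1-2] = -1896.5133 N (compression)
  F[1-3] = +0.0000 N (tension)
  F[2-3] = +0.0000 N (tension)
  Rx@0 = -770.9500 N
  Ry@0 = +65.6777 N
  Ry@2 = +1716.3023 N

-1896.513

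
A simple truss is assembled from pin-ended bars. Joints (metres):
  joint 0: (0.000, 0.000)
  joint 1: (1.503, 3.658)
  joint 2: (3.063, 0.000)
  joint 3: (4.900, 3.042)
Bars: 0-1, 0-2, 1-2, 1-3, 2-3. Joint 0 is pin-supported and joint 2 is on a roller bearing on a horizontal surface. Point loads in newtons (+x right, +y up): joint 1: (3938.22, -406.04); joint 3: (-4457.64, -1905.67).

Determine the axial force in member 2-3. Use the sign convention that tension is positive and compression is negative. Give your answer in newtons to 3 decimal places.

N=4 nodes, M=5 members, R=3 reactions → 2N=8, M+R=8
member 0 (0-1): L=3.9547, (cx,cy)=(0.3801,0.9250)
member 1 (0-2): L=3.0630, (cx,cy)=(1.0000,0.0000)
member 2 (1-2): L=3.9768, (cx,cy)=(0.3923,-0.9198)
member 3 (1-3): L=3.4524, (cx,cy)=(0.9840,-0.1784)
member 4 (2-3): L=3.5536, (cx,cy)=(0.5169,0.8560)
solve A·x = −loads:
  F[0-1] = +1310.6029 N (tension)
  F[0-2] = -1017.5149 N (compression)
  F[1-2] = -1171.7562 N (compression)
  F[1-3] = -3029.0757 N (compression)
  F[2-3] = -2857.5557 N (compression)
  Rx@0 = +519.4200 N
  Ry@0 = -1212.2629 N
  Ry@2 = +3523.9729 N

-2857.556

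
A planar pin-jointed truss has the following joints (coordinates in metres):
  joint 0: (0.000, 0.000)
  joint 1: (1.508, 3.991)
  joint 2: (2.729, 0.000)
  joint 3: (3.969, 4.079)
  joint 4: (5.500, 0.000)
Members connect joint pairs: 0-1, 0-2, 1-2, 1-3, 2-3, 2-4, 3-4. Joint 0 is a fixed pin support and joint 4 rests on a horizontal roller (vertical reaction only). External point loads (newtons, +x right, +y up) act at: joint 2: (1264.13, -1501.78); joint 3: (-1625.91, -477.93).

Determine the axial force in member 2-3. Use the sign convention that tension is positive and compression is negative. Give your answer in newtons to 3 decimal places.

-567.572

N=5 nodes, M=7 members, R=3 reactions → 2N=10, M+R=10
member 0 (0-1): L=4.2664, (cx,cy)=(0.3535,0.9354)
member 1 (0-2): L=2.7290, (cx,cy)=(1.0000,0.0000)
member 2 (1-2): L=4.1736, (cx,cy)=(0.2926,-0.9562)
member 3 (1-3): L=2.4626, (cx,cy)=(0.9994,0.0357)
member 4 (2-3): L=4.2633, (cx,cy)=(0.2909,0.9568)
member 5 (2-4): L=2.7710, (cx,cy)=(1.0000,0.0000)
member 6 (3-4): L=4.3569, (cx,cy)=(0.3514,-0.9362)
solve A·x = −loads:
  F[0-1] = -2240.0952 N (compression)
  F[0-2] = +430.0036 N (tension)
  F[1-2] = +2138.3696 N (tension)
  F[1-3] = -1418.2766 N (compression)
  F[2-3] = -567.5718 N (compression)
  F[2-4] = -43.4589 N (compression)
  F[3-4] = +123.6736 N (tension)
  Rx@0 = +361.7800 N
  Ry@0 = +2095.4964 N
  Ry@4 = -115.7864 N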